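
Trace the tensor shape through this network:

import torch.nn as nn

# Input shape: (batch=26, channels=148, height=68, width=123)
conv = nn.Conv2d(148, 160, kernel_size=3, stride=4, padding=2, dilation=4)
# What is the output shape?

Input shape: (26, 148, 68, 123)
Output shape: (26, 160, 16, 30)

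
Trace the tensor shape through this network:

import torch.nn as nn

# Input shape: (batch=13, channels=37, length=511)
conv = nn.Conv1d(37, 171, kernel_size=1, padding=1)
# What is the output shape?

Input shape: (13, 37, 511)
Output shape: (13, 171, 513)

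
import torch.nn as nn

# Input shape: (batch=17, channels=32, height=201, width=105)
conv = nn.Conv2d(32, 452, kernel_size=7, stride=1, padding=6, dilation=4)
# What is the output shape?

Input shape: (17, 32, 201, 105)
Output shape: (17, 452, 189, 93)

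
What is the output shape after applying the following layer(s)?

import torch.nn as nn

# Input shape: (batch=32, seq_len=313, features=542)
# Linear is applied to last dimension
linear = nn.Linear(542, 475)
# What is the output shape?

Input shape: (32, 313, 542)
Output shape: (32, 313, 475)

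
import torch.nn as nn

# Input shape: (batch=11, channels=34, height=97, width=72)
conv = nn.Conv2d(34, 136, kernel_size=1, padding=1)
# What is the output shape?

Input shape: (11, 34, 97, 72)
Output shape: (11, 136, 99, 74)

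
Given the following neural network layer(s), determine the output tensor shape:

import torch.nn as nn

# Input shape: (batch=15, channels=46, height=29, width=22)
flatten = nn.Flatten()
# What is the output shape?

Input shape: (15, 46, 29, 22)
Output shape: (15, 29348)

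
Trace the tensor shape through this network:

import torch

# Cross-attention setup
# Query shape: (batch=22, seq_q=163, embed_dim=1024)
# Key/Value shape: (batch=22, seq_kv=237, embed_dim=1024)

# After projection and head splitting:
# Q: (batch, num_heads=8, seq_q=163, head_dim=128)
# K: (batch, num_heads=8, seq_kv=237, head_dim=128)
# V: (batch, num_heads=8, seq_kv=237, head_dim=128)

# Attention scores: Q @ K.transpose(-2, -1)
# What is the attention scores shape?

Input shape: (22, 163, 1024)
Output shape: (22, 8, 163, 237)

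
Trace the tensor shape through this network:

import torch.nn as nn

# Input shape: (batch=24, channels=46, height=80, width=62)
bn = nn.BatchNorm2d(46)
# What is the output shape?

Input shape: (24, 46, 80, 62)
Output shape: (24, 46, 80, 62)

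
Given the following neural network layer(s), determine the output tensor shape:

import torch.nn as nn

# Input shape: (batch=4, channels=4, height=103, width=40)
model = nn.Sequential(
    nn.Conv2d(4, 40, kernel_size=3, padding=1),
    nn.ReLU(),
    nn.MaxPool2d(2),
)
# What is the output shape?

Input shape: (4, 4, 103, 40)
  -> after Conv2d: (4, 40, 103, 40)
  -> after ReLU: (4, 40, 103, 40)
Output shape: (4, 40, 51, 20)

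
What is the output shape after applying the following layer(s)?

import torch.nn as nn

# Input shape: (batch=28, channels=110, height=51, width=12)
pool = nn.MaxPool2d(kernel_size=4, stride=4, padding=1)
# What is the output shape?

Input shape: (28, 110, 51, 12)
Output shape: (28, 110, 13, 3)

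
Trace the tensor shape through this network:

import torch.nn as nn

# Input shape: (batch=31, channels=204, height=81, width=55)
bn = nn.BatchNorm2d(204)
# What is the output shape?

Input shape: (31, 204, 81, 55)
Output shape: (31, 204, 81, 55)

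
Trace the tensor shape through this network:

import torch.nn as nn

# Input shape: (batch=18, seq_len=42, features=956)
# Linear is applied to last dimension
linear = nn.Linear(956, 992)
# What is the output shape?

Input shape: (18, 42, 956)
Output shape: (18, 42, 992)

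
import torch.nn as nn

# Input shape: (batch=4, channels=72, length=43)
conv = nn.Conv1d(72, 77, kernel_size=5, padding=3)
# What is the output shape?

Input shape: (4, 72, 43)
Output shape: (4, 77, 45)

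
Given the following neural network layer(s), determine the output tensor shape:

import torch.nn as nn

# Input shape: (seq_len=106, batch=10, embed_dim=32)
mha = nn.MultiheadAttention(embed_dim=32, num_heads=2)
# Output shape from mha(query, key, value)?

Input shape: (106, 10, 32)
Output shape: (106, 10, 32)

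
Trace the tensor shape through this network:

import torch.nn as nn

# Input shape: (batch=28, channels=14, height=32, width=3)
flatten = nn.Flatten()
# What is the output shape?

Input shape: (28, 14, 32, 3)
Output shape: (28, 1344)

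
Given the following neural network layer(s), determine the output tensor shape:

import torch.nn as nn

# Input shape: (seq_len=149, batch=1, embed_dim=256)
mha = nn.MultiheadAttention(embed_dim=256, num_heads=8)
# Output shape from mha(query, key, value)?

Input shape: (149, 1, 256)
Output shape: (149, 1, 256)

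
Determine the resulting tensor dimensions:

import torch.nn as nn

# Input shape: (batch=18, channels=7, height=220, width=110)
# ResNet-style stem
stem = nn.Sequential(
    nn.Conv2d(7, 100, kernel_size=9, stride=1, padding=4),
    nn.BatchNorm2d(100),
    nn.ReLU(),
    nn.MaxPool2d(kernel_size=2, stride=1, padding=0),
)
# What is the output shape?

Input shape: (18, 7, 220, 110)
  -> after Conv2d 9x9 stride=1: (18, 100, 220, 110)
Output shape: (18, 100, 219, 109)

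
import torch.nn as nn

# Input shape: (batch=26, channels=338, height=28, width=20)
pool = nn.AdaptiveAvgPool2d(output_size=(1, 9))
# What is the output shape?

Input shape: (26, 338, 28, 20)
Output shape: (26, 338, 1, 9)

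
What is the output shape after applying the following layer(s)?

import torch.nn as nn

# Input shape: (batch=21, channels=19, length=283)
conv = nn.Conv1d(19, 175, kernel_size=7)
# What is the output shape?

Input shape: (21, 19, 283)
Output shape: (21, 175, 277)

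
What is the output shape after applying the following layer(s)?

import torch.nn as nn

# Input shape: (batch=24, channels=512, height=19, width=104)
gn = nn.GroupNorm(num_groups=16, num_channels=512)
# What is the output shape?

Input shape: (24, 512, 19, 104)
Output shape: (24, 512, 19, 104)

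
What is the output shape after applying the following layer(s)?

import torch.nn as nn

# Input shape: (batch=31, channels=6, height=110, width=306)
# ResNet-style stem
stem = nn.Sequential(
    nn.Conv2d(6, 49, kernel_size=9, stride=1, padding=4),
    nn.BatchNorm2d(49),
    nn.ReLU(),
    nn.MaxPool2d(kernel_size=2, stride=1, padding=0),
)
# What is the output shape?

Input shape: (31, 6, 110, 306)
  -> after Conv2d 9x9 stride=1: (31, 49, 110, 306)
Output shape: (31, 49, 109, 305)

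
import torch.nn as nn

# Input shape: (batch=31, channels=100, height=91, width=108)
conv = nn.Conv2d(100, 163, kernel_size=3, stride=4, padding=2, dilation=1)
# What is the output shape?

Input shape: (31, 100, 91, 108)
Output shape: (31, 163, 24, 28)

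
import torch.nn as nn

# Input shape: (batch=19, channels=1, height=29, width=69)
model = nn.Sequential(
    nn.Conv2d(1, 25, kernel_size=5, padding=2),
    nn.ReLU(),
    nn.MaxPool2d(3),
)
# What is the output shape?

Input shape: (19, 1, 29, 69)
  -> after Conv2d: (19, 25, 29, 69)
  -> after ReLU: (19, 25, 29, 69)
Output shape: (19, 25, 9, 23)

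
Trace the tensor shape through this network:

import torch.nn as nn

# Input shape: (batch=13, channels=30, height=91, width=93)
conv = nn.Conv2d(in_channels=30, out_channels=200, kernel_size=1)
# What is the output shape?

Input shape: (13, 30, 91, 93)
Output shape: (13, 200, 91, 93)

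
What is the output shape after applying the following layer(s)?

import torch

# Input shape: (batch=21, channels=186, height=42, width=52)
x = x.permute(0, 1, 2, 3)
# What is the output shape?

Input shape: (21, 186, 42, 52)
Output shape: (21, 186, 42, 52)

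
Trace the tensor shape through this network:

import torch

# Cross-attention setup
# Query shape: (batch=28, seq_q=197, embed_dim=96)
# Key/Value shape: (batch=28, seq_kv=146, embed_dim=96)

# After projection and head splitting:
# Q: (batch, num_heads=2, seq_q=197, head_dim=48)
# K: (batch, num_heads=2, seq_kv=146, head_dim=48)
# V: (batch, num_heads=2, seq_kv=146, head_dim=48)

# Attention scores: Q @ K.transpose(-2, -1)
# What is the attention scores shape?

Input shape: (28, 197, 96)
Output shape: (28, 2, 197, 146)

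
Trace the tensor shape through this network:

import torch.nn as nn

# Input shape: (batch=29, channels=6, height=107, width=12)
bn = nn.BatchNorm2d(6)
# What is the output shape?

Input shape: (29, 6, 107, 12)
Output shape: (29, 6, 107, 12)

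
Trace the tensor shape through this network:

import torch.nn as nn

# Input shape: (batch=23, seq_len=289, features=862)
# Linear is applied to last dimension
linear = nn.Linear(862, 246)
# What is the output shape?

Input shape: (23, 289, 862)
Output shape: (23, 289, 246)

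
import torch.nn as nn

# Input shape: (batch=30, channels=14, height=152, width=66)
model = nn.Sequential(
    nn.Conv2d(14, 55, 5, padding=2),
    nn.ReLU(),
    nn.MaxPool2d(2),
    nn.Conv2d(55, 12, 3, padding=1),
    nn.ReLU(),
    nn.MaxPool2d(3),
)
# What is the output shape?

Input shape: (30, 14, 152, 66)
  -> after first Conv2d: (30, 55, 152, 66)
  -> after first MaxPool2d: (30, 55, 76, 33)
  -> after second Conv2d: (30, 12, 76, 33)
Output shape: (30, 12, 25, 11)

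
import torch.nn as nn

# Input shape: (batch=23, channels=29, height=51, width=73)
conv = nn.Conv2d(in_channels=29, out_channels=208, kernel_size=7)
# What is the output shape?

Input shape: (23, 29, 51, 73)
Output shape: (23, 208, 45, 67)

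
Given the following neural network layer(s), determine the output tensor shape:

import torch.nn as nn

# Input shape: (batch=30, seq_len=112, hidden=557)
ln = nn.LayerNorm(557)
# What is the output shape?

Input shape: (30, 112, 557)
Output shape: (30, 112, 557)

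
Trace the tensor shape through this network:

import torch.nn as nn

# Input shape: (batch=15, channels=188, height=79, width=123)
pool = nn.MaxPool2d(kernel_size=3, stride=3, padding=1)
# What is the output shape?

Input shape: (15, 188, 79, 123)
Output shape: (15, 188, 27, 41)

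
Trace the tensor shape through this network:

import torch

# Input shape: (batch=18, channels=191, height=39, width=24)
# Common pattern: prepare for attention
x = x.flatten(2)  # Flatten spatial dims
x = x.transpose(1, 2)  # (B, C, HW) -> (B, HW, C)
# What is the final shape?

Input shape: (18, 191, 39, 24)
  -> after flatten(2): (18, 191, 936)
Output shape: (18, 936, 191)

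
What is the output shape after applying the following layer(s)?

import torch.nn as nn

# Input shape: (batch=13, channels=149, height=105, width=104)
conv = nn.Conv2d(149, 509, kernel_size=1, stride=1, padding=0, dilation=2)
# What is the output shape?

Input shape: (13, 149, 105, 104)
Output shape: (13, 509, 105, 104)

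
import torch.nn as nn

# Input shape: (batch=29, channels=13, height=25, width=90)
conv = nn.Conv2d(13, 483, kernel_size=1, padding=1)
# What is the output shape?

Input shape: (29, 13, 25, 90)
Output shape: (29, 483, 27, 92)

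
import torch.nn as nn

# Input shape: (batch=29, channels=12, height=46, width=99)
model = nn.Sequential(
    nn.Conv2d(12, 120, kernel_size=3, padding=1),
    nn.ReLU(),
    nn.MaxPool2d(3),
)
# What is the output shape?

Input shape: (29, 12, 46, 99)
  -> after Conv2d: (29, 120, 46, 99)
  -> after ReLU: (29, 120, 46, 99)
Output shape: (29, 120, 15, 33)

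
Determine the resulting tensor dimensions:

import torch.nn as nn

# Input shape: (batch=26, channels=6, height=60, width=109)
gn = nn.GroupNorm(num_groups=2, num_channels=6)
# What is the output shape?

Input shape: (26, 6, 60, 109)
Output shape: (26, 6, 60, 109)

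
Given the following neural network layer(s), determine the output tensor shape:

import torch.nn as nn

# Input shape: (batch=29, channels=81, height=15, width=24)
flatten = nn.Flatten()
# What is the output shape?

Input shape: (29, 81, 15, 24)
Output shape: (29, 29160)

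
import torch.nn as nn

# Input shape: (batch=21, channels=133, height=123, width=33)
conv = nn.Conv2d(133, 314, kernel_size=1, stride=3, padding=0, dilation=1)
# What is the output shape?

Input shape: (21, 133, 123, 33)
Output shape: (21, 314, 41, 11)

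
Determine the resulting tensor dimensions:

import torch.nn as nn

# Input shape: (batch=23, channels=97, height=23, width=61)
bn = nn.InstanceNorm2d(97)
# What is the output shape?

Input shape: (23, 97, 23, 61)
Output shape: (23, 97, 23, 61)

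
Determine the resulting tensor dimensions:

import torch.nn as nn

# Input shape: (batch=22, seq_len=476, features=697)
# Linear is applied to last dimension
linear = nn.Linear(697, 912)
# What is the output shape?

Input shape: (22, 476, 697)
Output shape: (22, 476, 912)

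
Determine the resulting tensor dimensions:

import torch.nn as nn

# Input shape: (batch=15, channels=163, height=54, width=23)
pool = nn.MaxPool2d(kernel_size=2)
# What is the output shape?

Input shape: (15, 163, 54, 23)
Output shape: (15, 163, 27, 11)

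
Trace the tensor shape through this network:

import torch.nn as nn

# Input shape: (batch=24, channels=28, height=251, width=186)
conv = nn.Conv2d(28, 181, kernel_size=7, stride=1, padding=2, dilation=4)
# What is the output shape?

Input shape: (24, 28, 251, 186)
Output shape: (24, 181, 231, 166)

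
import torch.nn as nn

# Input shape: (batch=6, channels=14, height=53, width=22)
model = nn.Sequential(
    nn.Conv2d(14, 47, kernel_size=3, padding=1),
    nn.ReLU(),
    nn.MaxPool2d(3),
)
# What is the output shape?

Input shape: (6, 14, 53, 22)
  -> after Conv2d: (6, 47, 53, 22)
  -> after ReLU: (6, 47, 53, 22)
Output shape: (6, 47, 17, 7)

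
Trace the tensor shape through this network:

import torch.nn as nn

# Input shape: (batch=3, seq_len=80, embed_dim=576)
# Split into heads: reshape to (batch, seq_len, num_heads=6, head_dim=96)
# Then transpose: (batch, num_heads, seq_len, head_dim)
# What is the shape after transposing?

Input shape: (3, 80, 576)
  -> after reshape: (3, 80, 6, 96)
Output shape: (3, 6, 80, 96)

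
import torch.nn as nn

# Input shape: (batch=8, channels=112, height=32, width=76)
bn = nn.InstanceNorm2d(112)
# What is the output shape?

Input shape: (8, 112, 32, 76)
Output shape: (8, 112, 32, 76)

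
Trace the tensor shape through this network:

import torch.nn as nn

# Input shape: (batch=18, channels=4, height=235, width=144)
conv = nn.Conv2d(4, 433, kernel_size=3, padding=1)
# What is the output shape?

Input shape: (18, 4, 235, 144)
Output shape: (18, 433, 235, 144)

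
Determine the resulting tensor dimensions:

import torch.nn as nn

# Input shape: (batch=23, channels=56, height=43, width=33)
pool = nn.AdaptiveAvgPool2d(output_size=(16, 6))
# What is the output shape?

Input shape: (23, 56, 43, 33)
Output shape: (23, 56, 16, 6)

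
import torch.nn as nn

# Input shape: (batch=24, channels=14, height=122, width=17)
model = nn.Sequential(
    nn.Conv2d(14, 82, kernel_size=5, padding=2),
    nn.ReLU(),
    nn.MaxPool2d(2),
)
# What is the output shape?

Input shape: (24, 14, 122, 17)
  -> after Conv2d: (24, 82, 122, 17)
  -> after ReLU: (24, 82, 122, 17)
Output shape: (24, 82, 61, 8)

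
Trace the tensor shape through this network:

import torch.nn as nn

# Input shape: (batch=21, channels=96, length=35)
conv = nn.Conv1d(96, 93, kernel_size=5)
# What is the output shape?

Input shape: (21, 96, 35)
Output shape: (21, 93, 31)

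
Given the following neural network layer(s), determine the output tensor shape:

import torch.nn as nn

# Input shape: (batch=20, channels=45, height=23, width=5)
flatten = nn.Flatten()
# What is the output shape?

Input shape: (20, 45, 23, 5)
Output shape: (20, 5175)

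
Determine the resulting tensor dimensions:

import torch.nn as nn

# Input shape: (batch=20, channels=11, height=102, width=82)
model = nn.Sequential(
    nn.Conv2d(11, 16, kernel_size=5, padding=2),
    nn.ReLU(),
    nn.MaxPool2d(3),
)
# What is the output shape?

Input shape: (20, 11, 102, 82)
  -> after Conv2d: (20, 16, 102, 82)
  -> after ReLU: (20, 16, 102, 82)
Output shape: (20, 16, 34, 27)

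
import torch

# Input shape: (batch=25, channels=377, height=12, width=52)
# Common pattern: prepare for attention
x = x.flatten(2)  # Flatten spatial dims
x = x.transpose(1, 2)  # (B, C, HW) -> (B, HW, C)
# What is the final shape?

Input shape: (25, 377, 12, 52)
  -> after flatten(2): (25, 377, 624)
Output shape: (25, 624, 377)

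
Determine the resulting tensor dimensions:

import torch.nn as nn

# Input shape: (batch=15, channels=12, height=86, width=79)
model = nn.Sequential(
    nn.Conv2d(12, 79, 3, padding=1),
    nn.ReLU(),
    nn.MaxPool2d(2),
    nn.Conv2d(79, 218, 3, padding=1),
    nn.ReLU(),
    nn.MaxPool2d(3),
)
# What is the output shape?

Input shape: (15, 12, 86, 79)
  -> after first Conv2d: (15, 79, 86, 79)
  -> after first MaxPool2d: (15, 79, 43, 39)
  -> after second Conv2d: (15, 218, 43, 39)
Output shape: (15, 218, 14, 13)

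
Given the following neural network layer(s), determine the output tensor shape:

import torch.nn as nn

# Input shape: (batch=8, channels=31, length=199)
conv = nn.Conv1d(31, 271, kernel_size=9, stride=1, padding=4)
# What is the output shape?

Input shape: (8, 31, 199)
Output shape: (8, 271, 199)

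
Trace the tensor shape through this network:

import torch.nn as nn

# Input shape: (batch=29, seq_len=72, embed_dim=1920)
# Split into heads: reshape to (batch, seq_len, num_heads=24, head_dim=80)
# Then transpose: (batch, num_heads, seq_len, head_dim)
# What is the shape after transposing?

Input shape: (29, 72, 1920)
  -> after reshape: (29, 72, 24, 80)
Output shape: (29, 24, 72, 80)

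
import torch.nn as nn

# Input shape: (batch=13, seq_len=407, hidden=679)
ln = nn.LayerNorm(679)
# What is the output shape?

Input shape: (13, 407, 679)
Output shape: (13, 407, 679)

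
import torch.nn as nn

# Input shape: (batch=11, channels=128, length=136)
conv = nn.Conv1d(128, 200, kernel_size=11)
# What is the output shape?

Input shape: (11, 128, 136)
Output shape: (11, 200, 126)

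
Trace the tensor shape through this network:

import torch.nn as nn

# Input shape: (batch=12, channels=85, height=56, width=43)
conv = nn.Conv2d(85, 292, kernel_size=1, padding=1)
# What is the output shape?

Input shape: (12, 85, 56, 43)
Output shape: (12, 292, 58, 45)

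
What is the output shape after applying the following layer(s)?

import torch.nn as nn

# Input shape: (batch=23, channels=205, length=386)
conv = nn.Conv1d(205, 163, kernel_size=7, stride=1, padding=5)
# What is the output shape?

Input shape: (23, 205, 386)
Output shape: (23, 163, 390)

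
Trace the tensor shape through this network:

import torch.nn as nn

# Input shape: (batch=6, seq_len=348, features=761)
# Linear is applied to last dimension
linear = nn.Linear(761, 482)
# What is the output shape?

Input shape: (6, 348, 761)
Output shape: (6, 348, 482)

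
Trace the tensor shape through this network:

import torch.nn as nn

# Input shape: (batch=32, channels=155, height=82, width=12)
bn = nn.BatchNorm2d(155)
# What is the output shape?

Input shape: (32, 155, 82, 12)
Output shape: (32, 155, 82, 12)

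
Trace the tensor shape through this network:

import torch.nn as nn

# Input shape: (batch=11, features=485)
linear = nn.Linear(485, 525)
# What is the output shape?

Input shape: (11, 485)
Output shape: (11, 525)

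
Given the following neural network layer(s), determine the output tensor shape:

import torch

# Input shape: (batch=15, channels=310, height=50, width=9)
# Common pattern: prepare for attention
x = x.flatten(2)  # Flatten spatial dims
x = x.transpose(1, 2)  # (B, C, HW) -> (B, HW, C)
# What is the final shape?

Input shape: (15, 310, 50, 9)
  -> after flatten(2): (15, 310, 450)
Output shape: (15, 450, 310)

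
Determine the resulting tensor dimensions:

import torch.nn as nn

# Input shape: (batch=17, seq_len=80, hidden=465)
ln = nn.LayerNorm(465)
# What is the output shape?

Input shape: (17, 80, 465)
Output shape: (17, 80, 465)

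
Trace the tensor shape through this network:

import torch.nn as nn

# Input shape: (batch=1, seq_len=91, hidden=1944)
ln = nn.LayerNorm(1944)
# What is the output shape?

Input shape: (1, 91, 1944)
Output shape: (1, 91, 1944)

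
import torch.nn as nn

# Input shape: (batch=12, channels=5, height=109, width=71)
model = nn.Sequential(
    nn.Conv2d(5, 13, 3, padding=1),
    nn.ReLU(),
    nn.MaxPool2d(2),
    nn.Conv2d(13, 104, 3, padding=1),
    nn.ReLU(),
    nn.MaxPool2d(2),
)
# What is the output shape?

Input shape: (12, 5, 109, 71)
  -> after first Conv2d: (12, 13, 109, 71)
  -> after first MaxPool2d: (12, 13, 54, 35)
  -> after second Conv2d: (12, 104, 54, 35)
Output shape: (12, 104, 27, 17)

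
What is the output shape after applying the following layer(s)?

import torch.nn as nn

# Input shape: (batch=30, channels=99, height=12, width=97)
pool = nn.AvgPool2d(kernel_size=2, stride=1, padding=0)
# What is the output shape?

Input shape: (30, 99, 12, 97)
Output shape: (30, 99, 11, 96)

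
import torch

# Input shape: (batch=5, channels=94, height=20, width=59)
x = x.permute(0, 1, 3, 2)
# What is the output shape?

Input shape: (5, 94, 20, 59)
Output shape: (5, 94, 59, 20)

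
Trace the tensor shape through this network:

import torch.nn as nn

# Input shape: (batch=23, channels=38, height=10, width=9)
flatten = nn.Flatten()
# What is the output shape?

Input shape: (23, 38, 10, 9)
Output shape: (23, 3420)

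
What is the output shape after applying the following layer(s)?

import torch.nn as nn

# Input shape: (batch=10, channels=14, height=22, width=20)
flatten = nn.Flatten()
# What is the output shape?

Input shape: (10, 14, 22, 20)
Output shape: (10, 6160)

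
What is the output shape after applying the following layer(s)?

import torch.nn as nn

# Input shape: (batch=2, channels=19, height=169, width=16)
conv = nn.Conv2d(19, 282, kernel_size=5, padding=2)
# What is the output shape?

Input shape: (2, 19, 169, 16)
Output shape: (2, 282, 169, 16)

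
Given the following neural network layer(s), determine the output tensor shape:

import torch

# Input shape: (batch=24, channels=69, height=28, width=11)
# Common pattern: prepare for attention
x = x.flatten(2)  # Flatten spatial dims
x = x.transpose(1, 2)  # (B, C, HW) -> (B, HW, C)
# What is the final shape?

Input shape: (24, 69, 28, 11)
  -> after flatten(2): (24, 69, 308)
Output shape: (24, 308, 69)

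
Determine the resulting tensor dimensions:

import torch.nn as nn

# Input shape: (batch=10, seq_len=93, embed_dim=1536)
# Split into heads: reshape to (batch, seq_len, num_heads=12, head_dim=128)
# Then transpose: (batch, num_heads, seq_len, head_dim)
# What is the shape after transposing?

Input shape: (10, 93, 1536)
  -> after reshape: (10, 93, 12, 128)
Output shape: (10, 12, 93, 128)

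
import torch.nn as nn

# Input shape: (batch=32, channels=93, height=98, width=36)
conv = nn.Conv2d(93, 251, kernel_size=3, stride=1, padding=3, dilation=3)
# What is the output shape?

Input shape: (32, 93, 98, 36)
Output shape: (32, 251, 98, 36)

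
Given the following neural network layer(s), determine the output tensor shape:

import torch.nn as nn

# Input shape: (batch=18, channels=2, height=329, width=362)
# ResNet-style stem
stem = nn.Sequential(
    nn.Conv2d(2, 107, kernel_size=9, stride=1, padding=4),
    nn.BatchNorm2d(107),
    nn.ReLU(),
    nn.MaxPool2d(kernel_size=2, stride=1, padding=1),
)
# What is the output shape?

Input shape: (18, 2, 329, 362)
  -> after Conv2d 9x9 stride=1: (18, 107, 329, 362)
Output shape: (18, 107, 330, 363)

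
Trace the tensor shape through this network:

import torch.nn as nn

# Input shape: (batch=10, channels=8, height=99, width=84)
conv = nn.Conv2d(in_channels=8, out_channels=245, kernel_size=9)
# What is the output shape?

Input shape: (10, 8, 99, 84)
Output shape: (10, 245, 91, 76)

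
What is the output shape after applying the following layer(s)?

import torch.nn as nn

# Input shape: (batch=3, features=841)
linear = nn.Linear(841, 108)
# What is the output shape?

Input shape: (3, 841)
Output shape: (3, 108)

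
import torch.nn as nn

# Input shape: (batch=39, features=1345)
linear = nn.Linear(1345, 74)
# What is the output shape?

Input shape: (39, 1345)
Output shape: (39, 74)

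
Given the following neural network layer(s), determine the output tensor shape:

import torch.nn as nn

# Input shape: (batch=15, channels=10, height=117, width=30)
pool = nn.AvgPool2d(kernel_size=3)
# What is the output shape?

Input shape: (15, 10, 117, 30)
Output shape: (15, 10, 39, 10)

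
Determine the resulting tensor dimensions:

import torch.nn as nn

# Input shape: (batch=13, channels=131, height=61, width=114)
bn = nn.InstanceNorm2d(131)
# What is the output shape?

Input shape: (13, 131, 61, 114)
Output shape: (13, 131, 61, 114)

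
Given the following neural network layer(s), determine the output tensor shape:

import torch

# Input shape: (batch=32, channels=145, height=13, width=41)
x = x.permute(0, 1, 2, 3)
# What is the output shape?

Input shape: (32, 145, 13, 41)
Output shape: (32, 145, 13, 41)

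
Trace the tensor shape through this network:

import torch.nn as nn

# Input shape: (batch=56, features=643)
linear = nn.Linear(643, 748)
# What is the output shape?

Input shape: (56, 643)
Output shape: (56, 748)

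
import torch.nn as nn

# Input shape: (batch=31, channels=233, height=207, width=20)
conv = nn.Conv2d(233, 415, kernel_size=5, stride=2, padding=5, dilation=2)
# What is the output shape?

Input shape: (31, 233, 207, 20)
Output shape: (31, 415, 105, 11)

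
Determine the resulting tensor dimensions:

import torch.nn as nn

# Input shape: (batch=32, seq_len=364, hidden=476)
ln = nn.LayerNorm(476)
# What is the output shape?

Input shape: (32, 364, 476)
Output shape: (32, 364, 476)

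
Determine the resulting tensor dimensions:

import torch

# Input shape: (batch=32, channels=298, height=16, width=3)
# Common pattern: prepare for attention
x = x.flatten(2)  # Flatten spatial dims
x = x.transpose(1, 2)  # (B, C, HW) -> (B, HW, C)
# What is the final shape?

Input shape: (32, 298, 16, 3)
  -> after flatten(2): (32, 298, 48)
Output shape: (32, 48, 298)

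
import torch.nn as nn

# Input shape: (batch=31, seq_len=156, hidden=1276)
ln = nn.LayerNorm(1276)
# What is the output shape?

Input shape: (31, 156, 1276)
Output shape: (31, 156, 1276)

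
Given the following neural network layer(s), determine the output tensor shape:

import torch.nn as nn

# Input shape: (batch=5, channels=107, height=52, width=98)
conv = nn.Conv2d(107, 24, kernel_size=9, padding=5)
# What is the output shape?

Input shape: (5, 107, 52, 98)
Output shape: (5, 24, 54, 100)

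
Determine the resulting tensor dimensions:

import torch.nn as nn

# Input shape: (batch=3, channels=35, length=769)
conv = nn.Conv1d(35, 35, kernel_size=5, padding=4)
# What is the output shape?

Input shape: (3, 35, 769)
Output shape: (3, 35, 773)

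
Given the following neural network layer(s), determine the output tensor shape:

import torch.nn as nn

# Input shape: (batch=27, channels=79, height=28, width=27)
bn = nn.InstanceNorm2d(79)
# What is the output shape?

Input shape: (27, 79, 28, 27)
Output shape: (27, 79, 28, 27)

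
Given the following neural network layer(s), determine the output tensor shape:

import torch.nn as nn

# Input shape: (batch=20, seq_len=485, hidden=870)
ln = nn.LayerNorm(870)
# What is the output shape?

Input shape: (20, 485, 870)
Output shape: (20, 485, 870)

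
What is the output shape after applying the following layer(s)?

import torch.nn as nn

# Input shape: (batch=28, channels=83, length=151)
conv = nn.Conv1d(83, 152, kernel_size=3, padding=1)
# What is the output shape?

Input shape: (28, 83, 151)
Output shape: (28, 152, 151)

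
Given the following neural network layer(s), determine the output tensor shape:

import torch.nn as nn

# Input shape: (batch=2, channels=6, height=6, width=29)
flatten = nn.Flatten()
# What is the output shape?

Input shape: (2, 6, 6, 29)
Output shape: (2, 1044)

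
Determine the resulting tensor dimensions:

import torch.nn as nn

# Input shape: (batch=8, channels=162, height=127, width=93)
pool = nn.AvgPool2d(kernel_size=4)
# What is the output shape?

Input shape: (8, 162, 127, 93)
Output shape: (8, 162, 31, 23)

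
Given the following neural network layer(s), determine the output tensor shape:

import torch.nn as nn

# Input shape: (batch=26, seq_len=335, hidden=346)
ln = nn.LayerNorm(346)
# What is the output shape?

Input shape: (26, 335, 346)
Output shape: (26, 335, 346)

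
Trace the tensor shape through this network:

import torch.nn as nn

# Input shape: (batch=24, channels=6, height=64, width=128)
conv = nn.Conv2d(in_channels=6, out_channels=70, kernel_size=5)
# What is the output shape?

Input shape: (24, 6, 64, 128)
Output shape: (24, 70, 60, 124)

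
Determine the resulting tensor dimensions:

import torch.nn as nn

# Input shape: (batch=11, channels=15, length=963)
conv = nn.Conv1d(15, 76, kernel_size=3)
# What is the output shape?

Input shape: (11, 15, 963)
Output shape: (11, 76, 961)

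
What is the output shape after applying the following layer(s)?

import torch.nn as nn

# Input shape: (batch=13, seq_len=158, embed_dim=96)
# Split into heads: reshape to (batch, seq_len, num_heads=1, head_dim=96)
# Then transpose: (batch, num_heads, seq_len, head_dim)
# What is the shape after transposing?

Input shape: (13, 158, 96)
  -> after reshape: (13, 158, 1, 96)
Output shape: (13, 1, 158, 96)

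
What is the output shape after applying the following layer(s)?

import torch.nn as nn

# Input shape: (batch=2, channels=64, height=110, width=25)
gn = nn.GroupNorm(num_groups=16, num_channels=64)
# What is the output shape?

Input shape: (2, 64, 110, 25)
Output shape: (2, 64, 110, 25)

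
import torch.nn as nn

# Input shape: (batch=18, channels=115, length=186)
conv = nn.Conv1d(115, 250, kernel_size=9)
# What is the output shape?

Input shape: (18, 115, 186)
Output shape: (18, 250, 178)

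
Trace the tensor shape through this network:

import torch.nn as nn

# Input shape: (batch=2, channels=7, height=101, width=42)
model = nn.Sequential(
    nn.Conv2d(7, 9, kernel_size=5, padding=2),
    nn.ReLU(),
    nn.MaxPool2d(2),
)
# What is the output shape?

Input shape: (2, 7, 101, 42)
  -> after Conv2d: (2, 9, 101, 42)
  -> after ReLU: (2, 9, 101, 42)
Output shape: (2, 9, 50, 21)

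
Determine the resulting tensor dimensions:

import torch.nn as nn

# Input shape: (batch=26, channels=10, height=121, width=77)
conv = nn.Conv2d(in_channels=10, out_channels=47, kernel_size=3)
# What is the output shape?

Input shape: (26, 10, 121, 77)
Output shape: (26, 47, 119, 75)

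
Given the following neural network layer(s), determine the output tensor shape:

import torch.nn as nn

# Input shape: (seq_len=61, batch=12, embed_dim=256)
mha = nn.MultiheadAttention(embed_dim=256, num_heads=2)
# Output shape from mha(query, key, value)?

Input shape: (61, 12, 256)
Output shape: (61, 12, 256)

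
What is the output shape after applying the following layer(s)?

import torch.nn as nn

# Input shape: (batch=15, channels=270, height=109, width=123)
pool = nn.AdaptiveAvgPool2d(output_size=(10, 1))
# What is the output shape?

Input shape: (15, 270, 109, 123)
Output shape: (15, 270, 10, 1)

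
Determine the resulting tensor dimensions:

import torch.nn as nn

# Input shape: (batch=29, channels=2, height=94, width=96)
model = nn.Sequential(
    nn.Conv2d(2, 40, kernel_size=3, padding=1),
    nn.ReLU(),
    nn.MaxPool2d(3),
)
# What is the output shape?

Input shape: (29, 2, 94, 96)
  -> after Conv2d: (29, 40, 94, 96)
  -> after ReLU: (29, 40, 94, 96)
Output shape: (29, 40, 31, 32)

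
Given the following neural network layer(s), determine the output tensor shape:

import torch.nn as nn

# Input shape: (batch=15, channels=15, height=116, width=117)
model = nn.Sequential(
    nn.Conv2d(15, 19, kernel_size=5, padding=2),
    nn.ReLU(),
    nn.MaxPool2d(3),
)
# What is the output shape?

Input shape: (15, 15, 116, 117)
  -> after Conv2d: (15, 19, 116, 117)
  -> after ReLU: (15, 19, 116, 117)
Output shape: (15, 19, 38, 39)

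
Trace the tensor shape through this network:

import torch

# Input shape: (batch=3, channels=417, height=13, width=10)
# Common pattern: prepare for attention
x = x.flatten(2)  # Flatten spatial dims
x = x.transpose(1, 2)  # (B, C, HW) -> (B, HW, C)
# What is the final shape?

Input shape: (3, 417, 13, 10)
  -> after flatten(2): (3, 417, 130)
Output shape: (3, 130, 417)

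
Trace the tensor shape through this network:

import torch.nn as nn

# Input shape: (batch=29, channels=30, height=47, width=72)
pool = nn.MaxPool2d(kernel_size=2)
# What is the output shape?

Input shape: (29, 30, 47, 72)
Output shape: (29, 30, 23, 36)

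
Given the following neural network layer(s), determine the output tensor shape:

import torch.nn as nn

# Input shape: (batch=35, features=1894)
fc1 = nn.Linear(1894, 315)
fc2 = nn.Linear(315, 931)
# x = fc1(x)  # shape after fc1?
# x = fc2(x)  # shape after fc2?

Input shape: (35, 1894)
  -> after fc1: (35, 315)
Output shape: (35, 931)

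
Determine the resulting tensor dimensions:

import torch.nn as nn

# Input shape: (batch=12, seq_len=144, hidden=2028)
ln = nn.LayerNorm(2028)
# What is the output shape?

Input shape: (12, 144, 2028)
Output shape: (12, 144, 2028)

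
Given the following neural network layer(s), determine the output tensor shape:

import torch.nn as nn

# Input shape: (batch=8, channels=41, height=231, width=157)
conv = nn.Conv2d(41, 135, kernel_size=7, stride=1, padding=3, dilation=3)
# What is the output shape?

Input shape: (8, 41, 231, 157)
Output shape: (8, 135, 219, 145)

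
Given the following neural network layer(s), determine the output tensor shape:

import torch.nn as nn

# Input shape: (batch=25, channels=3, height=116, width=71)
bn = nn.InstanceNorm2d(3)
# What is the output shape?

Input shape: (25, 3, 116, 71)
Output shape: (25, 3, 116, 71)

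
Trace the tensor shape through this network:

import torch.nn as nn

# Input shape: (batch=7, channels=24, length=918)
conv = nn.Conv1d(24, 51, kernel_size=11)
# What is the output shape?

Input shape: (7, 24, 918)
Output shape: (7, 51, 908)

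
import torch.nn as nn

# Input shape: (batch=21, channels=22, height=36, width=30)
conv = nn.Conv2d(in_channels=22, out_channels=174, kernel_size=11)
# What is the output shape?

Input shape: (21, 22, 36, 30)
Output shape: (21, 174, 26, 20)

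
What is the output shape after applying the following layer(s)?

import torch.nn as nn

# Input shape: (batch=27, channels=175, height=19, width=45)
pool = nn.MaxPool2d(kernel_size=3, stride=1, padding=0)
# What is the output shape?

Input shape: (27, 175, 19, 45)
Output shape: (27, 175, 17, 43)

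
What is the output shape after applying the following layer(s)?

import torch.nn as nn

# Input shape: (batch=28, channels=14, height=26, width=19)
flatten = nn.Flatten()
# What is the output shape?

Input shape: (28, 14, 26, 19)
Output shape: (28, 6916)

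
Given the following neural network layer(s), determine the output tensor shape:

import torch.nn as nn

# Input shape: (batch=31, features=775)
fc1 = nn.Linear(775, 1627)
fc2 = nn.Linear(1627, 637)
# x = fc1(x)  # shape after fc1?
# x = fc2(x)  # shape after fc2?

Input shape: (31, 775)
  -> after fc1: (31, 1627)
Output shape: (31, 637)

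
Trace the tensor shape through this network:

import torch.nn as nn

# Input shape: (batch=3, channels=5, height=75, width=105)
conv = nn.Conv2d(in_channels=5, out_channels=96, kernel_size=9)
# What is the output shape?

Input shape: (3, 5, 75, 105)
Output shape: (3, 96, 67, 97)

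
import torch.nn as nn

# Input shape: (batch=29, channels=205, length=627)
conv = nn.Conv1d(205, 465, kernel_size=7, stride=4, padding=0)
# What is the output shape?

Input shape: (29, 205, 627)
Output shape: (29, 465, 156)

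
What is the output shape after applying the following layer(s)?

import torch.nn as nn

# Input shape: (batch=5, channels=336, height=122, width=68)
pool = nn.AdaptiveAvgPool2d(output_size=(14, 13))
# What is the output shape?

Input shape: (5, 336, 122, 68)
Output shape: (5, 336, 14, 13)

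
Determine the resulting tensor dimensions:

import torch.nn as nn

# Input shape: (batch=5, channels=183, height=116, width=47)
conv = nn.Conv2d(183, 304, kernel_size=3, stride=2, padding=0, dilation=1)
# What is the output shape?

Input shape: (5, 183, 116, 47)
Output shape: (5, 304, 57, 23)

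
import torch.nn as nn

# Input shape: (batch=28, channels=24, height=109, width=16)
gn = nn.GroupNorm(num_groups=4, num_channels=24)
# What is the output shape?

Input shape: (28, 24, 109, 16)
Output shape: (28, 24, 109, 16)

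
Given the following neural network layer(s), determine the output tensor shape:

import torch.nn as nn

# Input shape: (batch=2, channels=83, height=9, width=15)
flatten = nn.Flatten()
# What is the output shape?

Input shape: (2, 83, 9, 15)
Output shape: (2, 11205)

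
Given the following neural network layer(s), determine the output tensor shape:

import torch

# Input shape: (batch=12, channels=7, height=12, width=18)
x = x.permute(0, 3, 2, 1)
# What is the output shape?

Input shape: (12, 7, 12, 18)
Output shape: (12, 18, 12, 7)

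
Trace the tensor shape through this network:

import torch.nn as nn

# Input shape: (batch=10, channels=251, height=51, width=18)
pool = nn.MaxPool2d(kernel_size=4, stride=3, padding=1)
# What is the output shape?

Input shape: (10, 251, 51, 18)
Output shape: (10, 251, 17, 6)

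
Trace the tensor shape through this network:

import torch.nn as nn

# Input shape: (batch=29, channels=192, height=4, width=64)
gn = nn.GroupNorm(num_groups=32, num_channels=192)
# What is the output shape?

Input shape: (29, 192, 4, 64)
Output shape: (29, 192, 4, 64)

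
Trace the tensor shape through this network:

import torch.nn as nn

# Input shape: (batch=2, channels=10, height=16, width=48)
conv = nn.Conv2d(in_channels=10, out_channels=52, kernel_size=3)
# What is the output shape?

Input shape: (2, 10, 16, 48)
Output shape: (2, 52, 14, 46)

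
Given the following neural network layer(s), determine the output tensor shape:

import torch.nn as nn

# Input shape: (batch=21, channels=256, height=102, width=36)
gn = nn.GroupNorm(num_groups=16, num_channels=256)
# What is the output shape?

Input shape: (21, 256, 102, 36)
Output shape: (21, 256, 102, 36)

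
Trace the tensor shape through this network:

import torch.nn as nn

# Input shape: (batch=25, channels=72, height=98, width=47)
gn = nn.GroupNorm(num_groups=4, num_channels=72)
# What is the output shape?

Input shape: (25, 72, 98, 47)
Output shape: (25, 72, 98, 47)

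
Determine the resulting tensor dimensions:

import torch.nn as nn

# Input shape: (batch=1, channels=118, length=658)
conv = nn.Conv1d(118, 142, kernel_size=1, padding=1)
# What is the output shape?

Input shape: (1, 118, 658)
Output shape: (1, 142, 660)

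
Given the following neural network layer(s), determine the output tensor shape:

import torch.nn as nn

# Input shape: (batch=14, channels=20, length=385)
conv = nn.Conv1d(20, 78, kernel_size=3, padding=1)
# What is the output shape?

Input shape: (14, 20, 385)
Output shape: (14, 78, 385)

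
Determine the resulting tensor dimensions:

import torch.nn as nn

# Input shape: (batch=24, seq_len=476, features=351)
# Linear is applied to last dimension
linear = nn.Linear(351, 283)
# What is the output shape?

Input shape: (24, 476, 351)
Output shape: (24, 476, 283)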